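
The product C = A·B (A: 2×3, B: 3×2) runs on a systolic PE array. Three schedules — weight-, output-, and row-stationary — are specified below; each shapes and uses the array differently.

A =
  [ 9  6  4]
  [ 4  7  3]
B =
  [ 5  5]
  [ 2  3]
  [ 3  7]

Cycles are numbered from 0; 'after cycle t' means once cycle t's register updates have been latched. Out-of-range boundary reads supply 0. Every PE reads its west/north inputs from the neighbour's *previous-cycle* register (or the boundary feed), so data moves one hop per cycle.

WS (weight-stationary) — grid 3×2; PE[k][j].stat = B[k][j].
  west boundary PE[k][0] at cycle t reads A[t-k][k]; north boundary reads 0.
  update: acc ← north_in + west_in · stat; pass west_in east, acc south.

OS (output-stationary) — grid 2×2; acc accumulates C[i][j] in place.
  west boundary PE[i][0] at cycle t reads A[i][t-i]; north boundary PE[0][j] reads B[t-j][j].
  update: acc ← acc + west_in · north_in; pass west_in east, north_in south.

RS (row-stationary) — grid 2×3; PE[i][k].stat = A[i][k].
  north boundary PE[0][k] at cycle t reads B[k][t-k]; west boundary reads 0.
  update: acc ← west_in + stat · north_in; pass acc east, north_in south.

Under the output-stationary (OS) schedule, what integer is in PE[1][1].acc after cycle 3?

OS (2×2). Following PE[1][1] plus its west/north inputs:
  cycle 0: PE[0][1] → acc 0, east 0, south 0
  cycle 0: PE[1][0] → acc 0, east 0, south 0
  cycle 0: PE[1][1] → acc 0, east 0, south 0
  cycle 1: PE[0][1] → acc 45, east 9, south 5
  cycle 1: PE[1][0] → acc 20, east 4, south 5
  cycle 1: PE[1][1] → acc 0, east 0, south 0
  cycle 2: PE[0][1] → acc 63, east 6, south 3
  cycle 2: PE[1][0] → acc 34, east 7, south 2
  cycle 2: PE[1][1] → acc 20, east 4, south 5
  cycle 3: PE[0][1] → acc 91, east 4, south 7
  cycle 3: PE[1][0] → acc 43, east 3, south 3
  cycle 3: PE[1][1] → acc 41, east 7, south 3

PE[1][1].acc = 41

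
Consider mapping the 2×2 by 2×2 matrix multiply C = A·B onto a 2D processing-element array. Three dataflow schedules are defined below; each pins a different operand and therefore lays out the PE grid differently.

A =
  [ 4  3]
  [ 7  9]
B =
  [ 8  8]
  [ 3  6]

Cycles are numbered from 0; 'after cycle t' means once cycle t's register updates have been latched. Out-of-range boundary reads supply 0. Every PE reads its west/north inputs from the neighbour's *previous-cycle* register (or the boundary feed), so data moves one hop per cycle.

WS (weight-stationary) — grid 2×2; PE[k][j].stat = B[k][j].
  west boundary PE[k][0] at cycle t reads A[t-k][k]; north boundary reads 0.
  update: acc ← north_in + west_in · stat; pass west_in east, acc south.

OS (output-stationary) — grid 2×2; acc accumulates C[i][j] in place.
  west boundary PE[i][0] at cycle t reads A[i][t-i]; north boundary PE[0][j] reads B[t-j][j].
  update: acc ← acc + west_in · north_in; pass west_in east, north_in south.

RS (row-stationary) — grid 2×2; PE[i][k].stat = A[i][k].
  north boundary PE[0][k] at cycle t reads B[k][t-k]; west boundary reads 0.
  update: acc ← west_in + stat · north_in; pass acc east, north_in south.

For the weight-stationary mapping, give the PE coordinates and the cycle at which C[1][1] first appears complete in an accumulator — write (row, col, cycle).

WS — PE[1][1] is where C[1][1] collects:
  @0  [1,1]  acc 0  |  →0  ↓0
  @1  [1,1]  acc 0  |  →0  ↓0
  @2  [1,1]  acc 50  |  →3  ↓50
  @3  [1,1]  acc 110  |  →9  ↓110

(row, col, cycle) = (1, 1, 3)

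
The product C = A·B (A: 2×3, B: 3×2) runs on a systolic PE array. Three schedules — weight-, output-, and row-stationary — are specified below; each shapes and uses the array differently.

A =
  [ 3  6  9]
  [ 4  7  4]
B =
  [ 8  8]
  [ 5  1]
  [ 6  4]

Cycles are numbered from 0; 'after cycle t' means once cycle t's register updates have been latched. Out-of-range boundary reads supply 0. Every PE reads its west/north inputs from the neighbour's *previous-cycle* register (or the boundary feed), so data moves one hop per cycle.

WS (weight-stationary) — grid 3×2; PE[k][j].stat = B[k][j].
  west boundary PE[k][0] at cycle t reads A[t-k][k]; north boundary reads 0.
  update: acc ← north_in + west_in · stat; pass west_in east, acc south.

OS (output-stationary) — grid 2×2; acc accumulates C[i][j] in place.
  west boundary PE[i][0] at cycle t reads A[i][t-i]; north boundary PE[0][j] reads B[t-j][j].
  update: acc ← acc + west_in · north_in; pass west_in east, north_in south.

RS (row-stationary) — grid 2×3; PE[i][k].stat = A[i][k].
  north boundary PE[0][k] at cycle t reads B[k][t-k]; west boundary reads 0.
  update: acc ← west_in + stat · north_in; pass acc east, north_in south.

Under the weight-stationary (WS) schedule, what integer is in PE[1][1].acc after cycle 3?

PE[1][1].acc = 39

WS 3×2: PE[1][1] cycle-by-cycle (with neighbour feeds):
  0: (0,1).acc=0  regs=<0,0>
  0: (1,0).acc=0  regs=<0,0>
  0: (1,1).acc=0  regs=<0,0>
  1: (0,1).acc=24  regs=<3,24>
  1: (1,0).acc=54  regs=<6,54>
  1: (1,1).acc=0  regs=<0,0>
  2: (0,1).acc=32  regs=<4,32>
  2: (1,0).acc=67  regs=<7,67>
  2: (1,1).acc=30  regs=<6,30>
  3: (0,1).acc=0  regs=<0,0>
  3: (1,0).acc=0  regs=<0,0>
  3: (1,1).acc=39  regs=<7,39>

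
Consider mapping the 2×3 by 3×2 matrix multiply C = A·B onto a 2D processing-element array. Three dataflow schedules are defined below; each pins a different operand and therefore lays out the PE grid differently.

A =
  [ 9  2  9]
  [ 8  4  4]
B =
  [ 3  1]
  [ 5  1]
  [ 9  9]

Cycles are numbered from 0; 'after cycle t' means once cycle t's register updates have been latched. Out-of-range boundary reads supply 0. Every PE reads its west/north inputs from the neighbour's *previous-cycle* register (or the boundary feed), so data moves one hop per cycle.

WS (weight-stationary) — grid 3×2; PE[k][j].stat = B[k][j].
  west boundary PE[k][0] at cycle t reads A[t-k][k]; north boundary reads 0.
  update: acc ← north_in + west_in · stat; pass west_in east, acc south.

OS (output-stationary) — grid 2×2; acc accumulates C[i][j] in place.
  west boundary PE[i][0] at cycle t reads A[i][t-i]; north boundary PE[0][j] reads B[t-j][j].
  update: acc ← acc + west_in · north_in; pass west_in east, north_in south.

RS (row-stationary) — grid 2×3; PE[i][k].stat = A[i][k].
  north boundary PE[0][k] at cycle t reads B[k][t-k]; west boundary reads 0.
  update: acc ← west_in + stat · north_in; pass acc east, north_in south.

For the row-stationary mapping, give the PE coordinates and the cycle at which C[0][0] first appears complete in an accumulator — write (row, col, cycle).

(row, col, cycle) = (0, 2, 2)

Under RS, C[0][0] lands at PE[0][2]:
  cycle 0: PE[0][2] → acc 0, east 0, south 0
  cycle 1: PE[0][2] → acc 0, east 0, south 0
  cycle 2: PE[0][2] → acc 118, east 118, south 9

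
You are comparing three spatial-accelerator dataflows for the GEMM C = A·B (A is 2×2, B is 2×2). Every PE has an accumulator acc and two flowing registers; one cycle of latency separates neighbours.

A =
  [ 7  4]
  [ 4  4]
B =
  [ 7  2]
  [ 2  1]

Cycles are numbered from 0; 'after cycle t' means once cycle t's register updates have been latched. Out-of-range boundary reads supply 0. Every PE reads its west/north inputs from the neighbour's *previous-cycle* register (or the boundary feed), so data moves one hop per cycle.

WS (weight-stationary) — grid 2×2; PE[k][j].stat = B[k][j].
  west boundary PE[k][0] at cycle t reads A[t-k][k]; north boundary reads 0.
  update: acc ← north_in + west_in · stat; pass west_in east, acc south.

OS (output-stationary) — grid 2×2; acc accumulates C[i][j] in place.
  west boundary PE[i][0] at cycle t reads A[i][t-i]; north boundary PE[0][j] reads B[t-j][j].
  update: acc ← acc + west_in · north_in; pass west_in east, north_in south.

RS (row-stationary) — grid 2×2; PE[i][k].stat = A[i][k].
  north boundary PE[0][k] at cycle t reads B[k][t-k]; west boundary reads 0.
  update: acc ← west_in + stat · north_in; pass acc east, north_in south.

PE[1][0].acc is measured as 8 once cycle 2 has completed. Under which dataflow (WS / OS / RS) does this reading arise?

dataflow = RS

WS (2×2 grid), PE[1][0]:
  step 0 · PE1,0: acc=0; fwd→0 fwd↓0
  step 1 · PE1,0: acc=57; fwd→4 fwd↓57
  step 2 · PE1,0: acc=36; fwd→4 fwd↓36
OS (2×2 grid), PE[1][0]:
  step 0 · PE1,0: acc=0; fwd→0 fwd↓0
  step 1 · PE1,0: acc=28; fwd→4 fwd↓7
  step 2 · PE1,0: acc=36; fwd→4 fwd↓2
RS (2×2 grid), PE[1][0]:
  step 0 · PE1,0: acc=0; fwd→0 fwd↓0
  step 1 · PE1,0: acc=28; fwd→28 fwd↓7
  step 2 · PE1,0: acc=8; fwd→8 fwd↓2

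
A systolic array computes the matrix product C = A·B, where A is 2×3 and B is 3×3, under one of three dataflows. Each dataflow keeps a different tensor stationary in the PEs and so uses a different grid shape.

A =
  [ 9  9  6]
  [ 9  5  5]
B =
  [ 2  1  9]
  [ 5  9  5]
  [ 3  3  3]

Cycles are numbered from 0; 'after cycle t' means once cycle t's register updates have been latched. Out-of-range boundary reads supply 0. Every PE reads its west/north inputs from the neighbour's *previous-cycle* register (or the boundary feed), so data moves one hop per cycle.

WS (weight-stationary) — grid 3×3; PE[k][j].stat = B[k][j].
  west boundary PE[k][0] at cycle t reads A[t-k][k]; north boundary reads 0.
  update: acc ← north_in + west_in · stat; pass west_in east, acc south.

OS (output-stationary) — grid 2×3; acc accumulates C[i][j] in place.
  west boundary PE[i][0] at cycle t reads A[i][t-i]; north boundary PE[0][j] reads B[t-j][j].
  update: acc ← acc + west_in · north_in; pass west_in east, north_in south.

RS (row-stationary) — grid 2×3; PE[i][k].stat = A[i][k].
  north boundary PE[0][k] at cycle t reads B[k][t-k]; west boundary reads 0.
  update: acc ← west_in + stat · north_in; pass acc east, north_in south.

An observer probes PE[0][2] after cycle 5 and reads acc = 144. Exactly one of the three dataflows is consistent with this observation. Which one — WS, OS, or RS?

WS [3×3] PE[0][2] across cycles:
  c0 r0c2: 0 / 0 / 0
  c1 r0c2: 0 / 0 / 0
  c2 r0c2: 81 / 9 / 81
  c3 r0c2: 81 / 9 / 81
  c4 r0c2: 0 / 0 / 0
  c5 r0c2: 0 / 0 / 0
OS [2×3] PE[0][2] across cycles:
  c0 r0c2: 0 / 0 / 0
  c1 r0c2: 0 / 0 / 0
  c2 r0c2: 81 / 9 / 9
  c3 r0c2: 126 / 9 / 5
  c4 r0c2: 144 / 6 / 3
  c5 r0c2: 144 / 0 / 0
RS [2×3] PE[0][2] across cycles:
  c0 r0c2: 0 / 0 / 0
  c1 r0c2: 0 / 0 / 0
  c2 r0c2: 81 / 81 / 3
  c3 r0c2: 108 / 108 / 3
  c4 r0c2: 144 / 144 / 3
  c5 r0c2: 0 / 0 / 0

dataflow = OS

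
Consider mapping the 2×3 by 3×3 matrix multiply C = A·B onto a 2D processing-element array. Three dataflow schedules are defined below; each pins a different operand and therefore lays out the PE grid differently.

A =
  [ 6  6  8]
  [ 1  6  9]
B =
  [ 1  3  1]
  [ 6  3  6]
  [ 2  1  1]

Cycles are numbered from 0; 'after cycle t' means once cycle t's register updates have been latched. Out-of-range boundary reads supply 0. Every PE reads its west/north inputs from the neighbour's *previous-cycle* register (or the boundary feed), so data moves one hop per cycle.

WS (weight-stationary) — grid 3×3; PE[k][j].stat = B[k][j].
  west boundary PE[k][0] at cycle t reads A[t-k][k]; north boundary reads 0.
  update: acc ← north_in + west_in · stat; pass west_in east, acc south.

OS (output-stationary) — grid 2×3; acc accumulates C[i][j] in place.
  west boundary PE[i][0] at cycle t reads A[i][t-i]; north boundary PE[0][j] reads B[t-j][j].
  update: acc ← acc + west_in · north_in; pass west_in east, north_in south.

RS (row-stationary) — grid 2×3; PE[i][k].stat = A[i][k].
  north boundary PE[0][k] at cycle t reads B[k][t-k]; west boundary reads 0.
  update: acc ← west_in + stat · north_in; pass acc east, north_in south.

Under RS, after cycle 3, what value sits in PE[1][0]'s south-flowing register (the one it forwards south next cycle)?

register = 1

RS (2×3). Following PE[1][0] plus its west/north inputs:
  after 0 — PE[0][0] acc=6, pass-E 6, pass-S 1
  after 0 — PE[1][0] acc=0, pass-E 0, pass-S 0
  after 1 — PE[0][0] acc=18, pass-E 18, pass-S 3
  after 1 — PE[1][0] acc=1, pass-E 1, pass-S 1
  after 2 — PE[0][0] acc=6, pass-E 6, pass-S 1
  after 2 — PE[1][0] acc=3, pass-E 3, pass-S 3
  after 3 — PE[0][0] acc=0, pass-E 0, pass-S 0
  after 3 — PE[1][0] acc=1, pass-E 1, pass-S 1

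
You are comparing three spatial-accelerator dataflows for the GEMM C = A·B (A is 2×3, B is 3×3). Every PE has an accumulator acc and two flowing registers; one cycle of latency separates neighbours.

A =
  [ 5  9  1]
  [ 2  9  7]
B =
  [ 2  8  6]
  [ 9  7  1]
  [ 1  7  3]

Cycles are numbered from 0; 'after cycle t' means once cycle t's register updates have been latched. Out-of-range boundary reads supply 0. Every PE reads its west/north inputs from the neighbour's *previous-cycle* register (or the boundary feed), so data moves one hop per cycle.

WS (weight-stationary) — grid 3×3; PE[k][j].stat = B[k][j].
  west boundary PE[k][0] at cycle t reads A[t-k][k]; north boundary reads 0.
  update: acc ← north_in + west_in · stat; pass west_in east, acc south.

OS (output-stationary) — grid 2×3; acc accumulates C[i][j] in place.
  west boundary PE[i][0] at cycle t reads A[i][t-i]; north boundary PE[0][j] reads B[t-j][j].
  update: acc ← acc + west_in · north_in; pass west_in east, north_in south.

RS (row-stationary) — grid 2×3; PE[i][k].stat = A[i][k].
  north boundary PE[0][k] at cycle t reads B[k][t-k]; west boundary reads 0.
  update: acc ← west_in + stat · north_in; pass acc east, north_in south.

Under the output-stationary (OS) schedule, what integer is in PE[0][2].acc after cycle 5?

Tracing OS — 2×3 array, target PE[0][2]:
  cycle 0: PE[0][1] → acc 0, east 0, south 0
  cycle 0: PE[0][2] → acc 0, east 0, south 0
  cycle 1: PE[0][1] → acc 40, east 5, south 8
  cycle 1: PE[0][2] → acc 0, east 0, south 0
  cycle 2: PE[0][1] → acc 103, east 9, south 7
  cycle 2: PE[0][2] → acc 30, east 5, south 6
  cycle 3: PE[0][1] → acc 110, east 1, south 7
  cycle 3: PE[0][2] → acc 39, east 9, south 1
  cycle 4: PE[0][1] → acc 110, east 0, south 0
  cycle 4: PE[0][2] → acc 42, east 1, south 3
  cycle 5: PE[0][1] → acc 110, east 0, south 0
  cycle 5: PE[0][2] → acc 42, east 0, south 0

PE[0][2].acc = 42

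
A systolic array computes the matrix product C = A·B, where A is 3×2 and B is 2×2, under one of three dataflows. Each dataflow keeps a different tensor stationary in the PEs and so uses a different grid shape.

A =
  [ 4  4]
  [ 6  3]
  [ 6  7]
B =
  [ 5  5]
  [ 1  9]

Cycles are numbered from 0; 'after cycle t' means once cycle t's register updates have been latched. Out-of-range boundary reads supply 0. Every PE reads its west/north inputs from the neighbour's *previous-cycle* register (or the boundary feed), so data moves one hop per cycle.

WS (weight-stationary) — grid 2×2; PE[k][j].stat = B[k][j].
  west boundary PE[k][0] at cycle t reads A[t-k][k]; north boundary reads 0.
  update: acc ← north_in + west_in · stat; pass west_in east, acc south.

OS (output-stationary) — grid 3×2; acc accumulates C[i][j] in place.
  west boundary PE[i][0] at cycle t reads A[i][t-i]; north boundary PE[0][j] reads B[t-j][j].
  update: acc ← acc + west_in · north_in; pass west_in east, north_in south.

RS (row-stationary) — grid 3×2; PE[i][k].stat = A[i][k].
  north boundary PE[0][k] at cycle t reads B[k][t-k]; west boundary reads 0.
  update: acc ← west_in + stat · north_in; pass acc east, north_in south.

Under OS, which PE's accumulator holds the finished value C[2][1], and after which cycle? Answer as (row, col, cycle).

OS: C[2][1] accumulates in PE[2][1]:
  c0 r2c1: 0 / 0 / 0
  c1 r2c1: 0 / 0 / 0
  c2 r2c1: 0 / 0 / 0
  c3 r2c1: 30 / 6 / 5
  c4 r2c1: 93 / 7 / 9

(row, col, cycle) = (2, 1, 4)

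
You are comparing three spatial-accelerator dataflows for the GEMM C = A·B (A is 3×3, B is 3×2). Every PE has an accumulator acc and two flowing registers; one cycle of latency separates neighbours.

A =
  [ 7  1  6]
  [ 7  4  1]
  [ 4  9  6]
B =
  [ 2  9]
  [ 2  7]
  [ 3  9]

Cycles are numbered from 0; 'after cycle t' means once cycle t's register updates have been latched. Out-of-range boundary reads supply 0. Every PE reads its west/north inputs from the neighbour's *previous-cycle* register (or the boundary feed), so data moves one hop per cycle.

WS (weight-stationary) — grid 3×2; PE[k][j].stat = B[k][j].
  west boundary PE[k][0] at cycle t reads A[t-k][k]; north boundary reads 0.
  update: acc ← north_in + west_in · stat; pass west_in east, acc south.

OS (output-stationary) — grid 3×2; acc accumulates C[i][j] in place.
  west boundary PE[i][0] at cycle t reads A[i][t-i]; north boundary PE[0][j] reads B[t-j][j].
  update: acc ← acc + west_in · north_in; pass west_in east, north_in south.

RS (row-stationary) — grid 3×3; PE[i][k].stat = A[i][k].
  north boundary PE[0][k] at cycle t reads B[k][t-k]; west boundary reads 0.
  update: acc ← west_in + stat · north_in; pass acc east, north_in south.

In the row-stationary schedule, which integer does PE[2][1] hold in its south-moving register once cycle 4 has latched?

RS 3×3: PE[2][1] cycle-by-cycle (with neighbour feeds):
  [0] (1,1) acc=0 (h:0 v:0)
  [0] (2,0) acc=0 (h:0 v:0)
  [0] (2,1) acc=0 (h:0 v:0)
  [1] (1,1) acc=0 (h:0 v:0)
  [1] (2,0) acc=0 (h:0 v:0)
  [1] (2,1) acc=0 (h:0 v:0)
  [2] (1,1) acc=22 (h:22 v:2)
  [2] (2,0) acc=8 (h:8 v:2)
  [2] (2,1) acc=0 (h:0 v:0)
  [3] (1,1) acc=91 (h:91 v:7)
  [3] (2,0) acc=36 (h:36 v:9)
  [3] (2,1) acc=26 (h:26 v:2)
  [4] (1,1) acc=0 (h:0 v:0)
  [4] (2,0) acc=0 (h:0 v:0)
  [4] (2,1) acc=99 (h:99 v:7)

register = 7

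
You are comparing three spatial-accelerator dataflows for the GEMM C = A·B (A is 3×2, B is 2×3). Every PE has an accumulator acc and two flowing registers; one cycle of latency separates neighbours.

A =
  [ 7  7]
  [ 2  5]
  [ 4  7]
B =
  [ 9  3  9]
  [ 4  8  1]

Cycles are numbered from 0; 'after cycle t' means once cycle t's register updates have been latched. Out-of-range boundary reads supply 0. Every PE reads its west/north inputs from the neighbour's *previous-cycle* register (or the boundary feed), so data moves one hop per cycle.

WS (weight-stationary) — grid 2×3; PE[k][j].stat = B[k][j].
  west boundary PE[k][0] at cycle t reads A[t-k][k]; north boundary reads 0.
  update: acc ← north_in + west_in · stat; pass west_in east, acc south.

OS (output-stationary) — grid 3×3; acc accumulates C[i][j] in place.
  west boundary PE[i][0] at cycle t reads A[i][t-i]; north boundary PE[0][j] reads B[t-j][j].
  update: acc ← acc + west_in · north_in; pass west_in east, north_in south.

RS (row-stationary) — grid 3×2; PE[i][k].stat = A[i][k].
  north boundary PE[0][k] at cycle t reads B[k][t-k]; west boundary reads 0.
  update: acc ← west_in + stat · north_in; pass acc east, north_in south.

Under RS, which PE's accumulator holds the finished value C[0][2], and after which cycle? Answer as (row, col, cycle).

(row, col, cycle) = (0, 1, 3)

Under RS, C[0][2] lands at PE[0][1]:
  [0] (0,1) acc=0 (h:0 v:0)
  [1] (0,1) acc=91 (h:91 v:4)
  [2] (0,1) acc=77 (h:77 v:8)
  [3] (0,1) acc=70 (h:70 v:1)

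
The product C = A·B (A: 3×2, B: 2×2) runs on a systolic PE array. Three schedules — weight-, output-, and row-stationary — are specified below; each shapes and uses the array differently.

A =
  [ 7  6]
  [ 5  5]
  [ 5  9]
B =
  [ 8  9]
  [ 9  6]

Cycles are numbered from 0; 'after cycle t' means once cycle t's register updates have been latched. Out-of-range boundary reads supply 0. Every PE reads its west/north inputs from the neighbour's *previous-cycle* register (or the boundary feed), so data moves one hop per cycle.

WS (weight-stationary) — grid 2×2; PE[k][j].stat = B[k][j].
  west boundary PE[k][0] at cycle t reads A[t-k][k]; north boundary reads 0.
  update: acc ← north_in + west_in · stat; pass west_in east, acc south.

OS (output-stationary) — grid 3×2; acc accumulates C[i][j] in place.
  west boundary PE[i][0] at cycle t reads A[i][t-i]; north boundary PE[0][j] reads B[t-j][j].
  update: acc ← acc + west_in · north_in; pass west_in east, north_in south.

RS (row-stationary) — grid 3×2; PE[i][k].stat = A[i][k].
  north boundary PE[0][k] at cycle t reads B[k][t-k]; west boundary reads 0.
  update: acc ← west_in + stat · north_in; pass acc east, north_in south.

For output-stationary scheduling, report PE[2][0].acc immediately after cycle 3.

PE[2][0].acc = 121

Tracing OS — 3×2 array, target PE[2][0]:
  cycle 0: PE[1][0] → acc 0, east 0, south 0
  cycle 0: PE[2][0] → acc 0, east 0, south 0
  cycle 1: PE[1][0] → acc 40, east 5, south 8
  cycle 1: PE[2][0] → acc 0, east 0, south 0
  cycle 2: PE[1][0] → acc 85, east 5, south 9
  cycle 2: PE[2][0] → acc 40, east 5, south 8
  cycle 3: PE[1][0] → acc 85, east 0, south 0
  cycle 3: PE[2][0] → acc 121, east 9, south 9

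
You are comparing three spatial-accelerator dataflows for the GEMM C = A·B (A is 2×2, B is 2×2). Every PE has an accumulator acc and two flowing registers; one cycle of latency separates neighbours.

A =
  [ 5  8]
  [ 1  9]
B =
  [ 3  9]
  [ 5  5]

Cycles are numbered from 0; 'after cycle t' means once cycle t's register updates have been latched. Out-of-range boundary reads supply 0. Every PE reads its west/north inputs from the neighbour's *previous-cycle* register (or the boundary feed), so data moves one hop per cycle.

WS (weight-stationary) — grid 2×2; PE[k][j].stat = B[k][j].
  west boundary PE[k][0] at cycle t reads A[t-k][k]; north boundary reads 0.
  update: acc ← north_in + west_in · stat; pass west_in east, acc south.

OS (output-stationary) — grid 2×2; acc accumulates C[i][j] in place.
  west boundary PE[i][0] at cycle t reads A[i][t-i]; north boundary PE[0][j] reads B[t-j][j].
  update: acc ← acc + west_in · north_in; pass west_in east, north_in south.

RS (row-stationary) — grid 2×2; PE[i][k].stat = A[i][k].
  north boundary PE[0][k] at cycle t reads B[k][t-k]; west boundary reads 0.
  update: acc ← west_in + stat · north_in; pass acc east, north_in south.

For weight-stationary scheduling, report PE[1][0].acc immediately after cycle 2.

WS 2×2: PE[1][0] cycle-by-cycle (with neighbour feeds):
  after 0 — PE[0][0] acc=15, pass-E 5, pass-S 15
  after 0 — PE[1][0] acc=0, pass-E 0, pass-S 0
  after 1 — PE[0][0] acc=3, pass-E 1, pass-S 3
  after 1 — PE[1][0] acc=55, pass-E 8, pass-S 55
  after 2 — PE[0][0] acc=0, pass-E 0, pass-S 0
  after 2 — PE[1][0] acc=48, pass-E 9, pass-S 48

PE[1][0].acc = 48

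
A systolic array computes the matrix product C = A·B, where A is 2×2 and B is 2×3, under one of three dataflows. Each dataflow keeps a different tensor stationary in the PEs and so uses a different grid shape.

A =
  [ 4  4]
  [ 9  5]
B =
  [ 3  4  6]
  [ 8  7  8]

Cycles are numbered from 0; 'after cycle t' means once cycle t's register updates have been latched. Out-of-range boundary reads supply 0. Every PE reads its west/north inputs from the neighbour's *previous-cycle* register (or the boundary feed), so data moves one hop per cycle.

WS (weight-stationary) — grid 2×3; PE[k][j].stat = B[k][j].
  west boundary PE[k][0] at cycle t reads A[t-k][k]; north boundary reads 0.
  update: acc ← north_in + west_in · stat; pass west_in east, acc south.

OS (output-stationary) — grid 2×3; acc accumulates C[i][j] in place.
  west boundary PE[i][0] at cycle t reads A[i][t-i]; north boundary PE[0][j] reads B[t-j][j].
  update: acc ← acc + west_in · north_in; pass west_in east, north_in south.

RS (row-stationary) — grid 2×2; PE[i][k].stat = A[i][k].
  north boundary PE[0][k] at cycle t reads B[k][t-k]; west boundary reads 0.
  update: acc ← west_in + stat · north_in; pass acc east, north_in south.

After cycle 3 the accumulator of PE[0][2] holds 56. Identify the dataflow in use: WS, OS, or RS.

dataflow = OS

WS (2×3 grid), PE[0][2]:
  after 0 — PE[0][2] acc=0, pass-E 0, pass-S 0
  after 1 — PE[0][2] acc=0, pass-E 0, pass-S 0
  after 2 — PE[0][2] acc=24, pass-E 4, pass-S 24
  after 3 — PE[0][2] acc=54, pass-E 9, pass-S 54
OS (2×3 grid), PE[0][2]:
  after 0 — PE[0][2] acc=0, pass-E 0, pass-S 0
  after 1 — PE[0][2] acc=0, pass-E 0, pass-S 0
  after 2 — PE[0][2] acc=24, pass-E 4, pass-S 6
  after 3 — PE[0][2] acc=56, pass-E 4, pass-S 8
RS (2×2): PE[0][2] does not exist.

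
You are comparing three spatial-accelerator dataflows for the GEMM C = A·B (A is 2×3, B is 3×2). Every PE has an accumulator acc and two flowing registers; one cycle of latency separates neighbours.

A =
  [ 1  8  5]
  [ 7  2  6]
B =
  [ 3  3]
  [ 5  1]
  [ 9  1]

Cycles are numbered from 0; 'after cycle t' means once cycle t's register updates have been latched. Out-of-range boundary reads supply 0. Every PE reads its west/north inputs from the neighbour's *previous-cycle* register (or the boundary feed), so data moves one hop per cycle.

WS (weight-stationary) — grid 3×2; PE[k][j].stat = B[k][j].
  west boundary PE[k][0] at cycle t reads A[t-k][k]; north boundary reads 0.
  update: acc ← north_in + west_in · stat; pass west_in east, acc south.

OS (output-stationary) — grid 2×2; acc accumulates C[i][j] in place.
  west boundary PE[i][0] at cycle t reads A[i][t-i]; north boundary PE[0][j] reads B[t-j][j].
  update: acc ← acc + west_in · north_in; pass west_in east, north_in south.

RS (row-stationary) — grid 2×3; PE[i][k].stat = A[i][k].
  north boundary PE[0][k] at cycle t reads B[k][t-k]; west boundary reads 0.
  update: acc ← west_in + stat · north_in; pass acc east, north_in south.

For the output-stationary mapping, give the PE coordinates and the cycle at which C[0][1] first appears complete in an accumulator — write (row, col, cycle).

(row, col, cycle) = (0, 1, 3)

OS — PE[0][1] is where C[0][1] collects:
  after 0 — PE[0][1] acc=0, pass-E 0, pass-S 0
  after 1 — PE[0][1] acc=3, pass-E 1, pass-S 3
  after 2 — PE[0][1] acc=11, pass-E 8, pass-S 1
  after 3 — PE[0][1] acc=16, pass-E 5, pass-S 1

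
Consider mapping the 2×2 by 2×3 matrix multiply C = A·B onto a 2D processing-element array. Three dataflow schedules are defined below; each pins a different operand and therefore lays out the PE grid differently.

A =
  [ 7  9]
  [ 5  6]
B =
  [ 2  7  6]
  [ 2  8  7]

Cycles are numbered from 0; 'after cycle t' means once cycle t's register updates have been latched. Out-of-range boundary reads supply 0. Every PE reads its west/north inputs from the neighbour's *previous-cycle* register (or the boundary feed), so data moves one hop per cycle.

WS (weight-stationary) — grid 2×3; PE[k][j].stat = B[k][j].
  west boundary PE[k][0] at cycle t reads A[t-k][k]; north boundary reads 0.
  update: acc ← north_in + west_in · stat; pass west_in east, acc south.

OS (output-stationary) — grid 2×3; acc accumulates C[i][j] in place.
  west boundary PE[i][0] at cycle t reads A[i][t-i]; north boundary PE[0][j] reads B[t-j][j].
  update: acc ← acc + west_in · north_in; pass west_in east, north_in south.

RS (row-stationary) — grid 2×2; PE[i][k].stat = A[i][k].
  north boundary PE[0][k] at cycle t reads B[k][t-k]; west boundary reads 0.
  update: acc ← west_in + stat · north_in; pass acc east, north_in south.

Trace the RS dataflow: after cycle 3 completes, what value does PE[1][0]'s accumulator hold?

Tracing RS — 2×2 array, target PE[1][0]:
  cycle 0: PE[0][0] → acc 14, east 14, south 2
  cycle 0: PE[1][0] → acc 0, east 0, south 0
  cycle 1: PE[0][0] → acc 49, east 49, south 7
  cycle 1: PE[1][0] → acc 10, east 10, south 2
  cycle 2: PE[0][0] → acc 42, east 42, south 6
  cycle 2: PE[1][0] → acc 35, east 35, south 7
  cycle 3: PE[0][0] → acc 0, east 0, south 0
  cycle 3: PE[1][0] → acc 30, east 30, south 6

PE[1][0].acc = 30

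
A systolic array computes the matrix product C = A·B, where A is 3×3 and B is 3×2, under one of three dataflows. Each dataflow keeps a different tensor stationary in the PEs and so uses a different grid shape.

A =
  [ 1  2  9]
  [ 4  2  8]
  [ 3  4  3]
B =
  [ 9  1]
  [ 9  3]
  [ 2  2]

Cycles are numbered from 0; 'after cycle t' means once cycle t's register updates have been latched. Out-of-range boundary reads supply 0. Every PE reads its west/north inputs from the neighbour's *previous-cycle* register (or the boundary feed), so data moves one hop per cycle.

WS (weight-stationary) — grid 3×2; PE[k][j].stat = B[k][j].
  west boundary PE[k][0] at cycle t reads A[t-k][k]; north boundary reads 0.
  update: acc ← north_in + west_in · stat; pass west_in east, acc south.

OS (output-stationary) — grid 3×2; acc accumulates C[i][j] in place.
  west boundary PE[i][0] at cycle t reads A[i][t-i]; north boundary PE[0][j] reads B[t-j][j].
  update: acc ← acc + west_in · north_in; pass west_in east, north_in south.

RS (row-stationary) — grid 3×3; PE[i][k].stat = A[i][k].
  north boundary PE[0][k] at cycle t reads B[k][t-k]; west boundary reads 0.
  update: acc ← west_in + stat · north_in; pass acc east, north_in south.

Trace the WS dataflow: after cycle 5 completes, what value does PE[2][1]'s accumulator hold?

WS on a 3×2 grid — tracing PE[2][1] and its feeders:
  c0 r1c1: 0 / 0 / 0
  c0 r2c0: 0 / 0 / 0
  c0 r2c1: 0 / 0 / 0
  c1 r1c1: 0 / 0 / 0
  c1 r2c0: 0 / 0 / 0
  c1 r2c1: 0 / 0 / 0
  c2 r1c1: 7 / 2 / 7
  c2 r2c0: 45 / 9 / 45
  c2 r2c1: 0 / 0 / 0
  c3 r1c1: 10 / 2 / 10
  c3 r2c0: 70 / 8 / 70
  c3 r2c1: 25 / 9 / 25
  c4 r1c1: 15 / 4 / 15
  c4 r2c0: 69 / 3 / 69
  c4 r2c1: 26 / 8 / 26
  c5 r1c1: 0 / 0 / 0
  c5 r2c0: 0 / 0 / 0
  c5 r2c1: 21 / 3 / 21

PE[2][1].acc = 21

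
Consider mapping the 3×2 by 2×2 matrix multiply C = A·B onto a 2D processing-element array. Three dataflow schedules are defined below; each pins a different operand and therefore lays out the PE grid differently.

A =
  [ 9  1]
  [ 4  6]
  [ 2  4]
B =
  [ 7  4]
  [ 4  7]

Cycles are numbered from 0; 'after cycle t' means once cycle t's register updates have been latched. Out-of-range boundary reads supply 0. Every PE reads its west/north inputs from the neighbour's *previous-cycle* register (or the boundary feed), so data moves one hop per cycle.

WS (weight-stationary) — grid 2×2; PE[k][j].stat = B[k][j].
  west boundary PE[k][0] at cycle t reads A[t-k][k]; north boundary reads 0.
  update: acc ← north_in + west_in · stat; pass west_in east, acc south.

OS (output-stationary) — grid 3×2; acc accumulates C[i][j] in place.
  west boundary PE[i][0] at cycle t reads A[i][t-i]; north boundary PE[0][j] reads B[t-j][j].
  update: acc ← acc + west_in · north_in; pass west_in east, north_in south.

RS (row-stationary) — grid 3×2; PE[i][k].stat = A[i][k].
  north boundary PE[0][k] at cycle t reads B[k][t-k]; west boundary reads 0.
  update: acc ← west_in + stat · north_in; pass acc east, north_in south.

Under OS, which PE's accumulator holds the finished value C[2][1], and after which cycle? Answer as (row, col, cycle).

OS: C[2][1] accumulates in PE[2][1]:
  step 0 · PE2,1: acc=0; fwd→0 fwd↓0
  step 1 · PE2,1: acc=0; fwd→0 fwd↓0
  step 2 · PE2,1: acc=0; fwd→0 fwd↓0
  step 3 · PE2,1: acc=8; fwd→2 fwd↓4
  step 4 · PE2,1: acc=36; fwd→4 fwd↓7

(row, col, cycle) = (2, 1, 4)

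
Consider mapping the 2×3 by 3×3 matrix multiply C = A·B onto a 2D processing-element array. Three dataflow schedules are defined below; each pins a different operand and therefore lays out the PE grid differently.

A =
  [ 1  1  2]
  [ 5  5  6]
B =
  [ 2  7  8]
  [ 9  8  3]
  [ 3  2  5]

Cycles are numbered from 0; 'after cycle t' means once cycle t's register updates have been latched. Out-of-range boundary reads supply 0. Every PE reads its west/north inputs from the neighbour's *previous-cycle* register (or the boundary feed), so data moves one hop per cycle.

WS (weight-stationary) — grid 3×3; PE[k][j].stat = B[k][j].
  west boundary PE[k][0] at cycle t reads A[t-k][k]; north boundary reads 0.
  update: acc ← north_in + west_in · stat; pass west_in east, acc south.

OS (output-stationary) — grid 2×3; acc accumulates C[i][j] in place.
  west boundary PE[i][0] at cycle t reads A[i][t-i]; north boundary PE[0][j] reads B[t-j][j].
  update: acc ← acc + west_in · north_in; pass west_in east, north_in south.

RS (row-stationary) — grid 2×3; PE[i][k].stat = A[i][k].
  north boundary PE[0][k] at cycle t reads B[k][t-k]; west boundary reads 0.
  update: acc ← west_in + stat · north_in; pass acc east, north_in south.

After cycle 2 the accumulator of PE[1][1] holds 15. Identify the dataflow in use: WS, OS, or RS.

dataflow = WS

Under WS (3×3), PE[1][1]:
  [0] (1,1) acc=0 (h:0 v:0)
  [1] (1,1) acc=0 (h:0 v:0)
  [2] (1,1) acc=15 (h:1 v:15)
Under OS (2×3), PE[1][1]:
  [0] (1,1) acc=0 (h:0 v:0)
  [1] (1,1) acc=0 (h:0 v:0)
  [2] (1,1) acc=35 (h:5 v:7)
Under RS (2×3), PE[1][1]:
  [0] (1,1) acc=0 (h:0 v:0)
  [1] (1,1) acc=0 (h:0 v:0)
  [2] (1,1) acc=55 (h:55 v:9)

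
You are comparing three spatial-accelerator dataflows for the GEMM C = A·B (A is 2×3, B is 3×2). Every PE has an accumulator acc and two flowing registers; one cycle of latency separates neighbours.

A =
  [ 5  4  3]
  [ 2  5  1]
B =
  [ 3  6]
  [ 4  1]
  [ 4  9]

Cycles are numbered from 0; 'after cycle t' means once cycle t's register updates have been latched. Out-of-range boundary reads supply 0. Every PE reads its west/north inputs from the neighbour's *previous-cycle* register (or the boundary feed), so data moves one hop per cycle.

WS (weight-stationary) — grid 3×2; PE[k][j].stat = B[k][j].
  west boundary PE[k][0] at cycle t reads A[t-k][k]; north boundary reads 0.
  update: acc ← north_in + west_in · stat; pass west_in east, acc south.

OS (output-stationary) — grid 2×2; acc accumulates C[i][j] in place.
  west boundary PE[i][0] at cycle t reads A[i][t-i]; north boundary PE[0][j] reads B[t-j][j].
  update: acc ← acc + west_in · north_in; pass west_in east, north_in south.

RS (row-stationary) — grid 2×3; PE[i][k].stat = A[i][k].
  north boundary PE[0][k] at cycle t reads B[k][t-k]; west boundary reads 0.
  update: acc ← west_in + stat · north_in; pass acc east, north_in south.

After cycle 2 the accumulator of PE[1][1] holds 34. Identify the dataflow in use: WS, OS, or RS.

WS [3×2] PE[1][1] across cycles:
  step 0 · PE1,1: acc=0; fwd→0 fwd↓0
  step 1 · PE1,1: acc=0; fwd→0 fwd↓0
  step 2 · PE1,1: acc=34; fwd→4 fwd↓34
OS [2×2] PE[1][1] across cycles:
  step 0 · PE1,1: acc=0; fwd→0 fwd↓0
  step 1 · PE1,1: acc=0; fwd→0 fwd↓0
  step 2 · PE1,1: acc=12; fwd→2 fwd↓6
RS [2×3] PE[1][1] across cycles:
  step 0 · PE1,1: acc=0; fwd→0 fwd↓0
  step 1 · PE1,1: acc=0; fwd→0 fwd↓0
  step 2 · PE1,1: acc=26; fwd→26 fwd↓4

dataflow = WS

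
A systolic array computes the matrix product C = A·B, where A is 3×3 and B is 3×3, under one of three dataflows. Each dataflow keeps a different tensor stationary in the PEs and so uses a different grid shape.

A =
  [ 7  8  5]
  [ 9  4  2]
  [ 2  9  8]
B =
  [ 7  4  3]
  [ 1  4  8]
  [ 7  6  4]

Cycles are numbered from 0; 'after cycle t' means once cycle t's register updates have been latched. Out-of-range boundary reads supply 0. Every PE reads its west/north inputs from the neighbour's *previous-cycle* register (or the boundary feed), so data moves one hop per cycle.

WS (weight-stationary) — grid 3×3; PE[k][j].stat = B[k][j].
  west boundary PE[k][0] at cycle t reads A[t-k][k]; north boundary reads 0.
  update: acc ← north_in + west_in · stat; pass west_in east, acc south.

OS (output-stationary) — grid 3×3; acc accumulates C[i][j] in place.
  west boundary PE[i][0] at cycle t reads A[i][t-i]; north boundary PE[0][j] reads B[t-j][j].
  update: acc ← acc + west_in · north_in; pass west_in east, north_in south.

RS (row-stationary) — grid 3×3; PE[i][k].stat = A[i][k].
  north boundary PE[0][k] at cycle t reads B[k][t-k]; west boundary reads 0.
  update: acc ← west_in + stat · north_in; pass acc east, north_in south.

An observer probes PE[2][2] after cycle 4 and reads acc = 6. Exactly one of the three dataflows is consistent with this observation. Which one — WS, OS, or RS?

Under WS (3×3), PE[2][2]:
  after 0 — PE[2][2] acc=0, pass-E 0, pass-S 0
  after 1 — PE[2][2] acc=0, pass-E 0, pass-S 0
  after 2 — PE[2][2] acc=0, pass-E 0, pass-S 0
  after 3 — PE[2][2] acc=0, pass-E 0, pass-S 0
  after 4 — PE[2][2] acc=105, pass-E 5, pass-S 105
Under OS (3×3), PE[2][2]:
  after 0 — PE[2][2] acc=0, pass-E 0, pass-S 0
  after 1 — PE[2][2] acc=0, pass-E 0, pass-S 0
  after 2 — PE[2][2] acc=0, pass-E 0, pass-S 0
  after 3 — PE[2][2] acc=0, pass-E 0, pass-S 0
  after 4 — PE[2][2] acc=6, pass-E 2, pass-S 3
Under RS (3×3), PE[2][2]:
  after 0 — PE[2][2] acc=0, pass-E 0, pass-S 0
  after 1 — PE[2][2] acc=0, pass-E 0, pass-S 0
  after 2 — PE[2][2] acc=0, pass-E 0, pass-S 0
  after 3 — PE[2][2] acc=0, pass-E 0, pass-S 0
  after 4 — PE[2][2] acc=79, pass-E 79, pass-S 7

dataflow = OS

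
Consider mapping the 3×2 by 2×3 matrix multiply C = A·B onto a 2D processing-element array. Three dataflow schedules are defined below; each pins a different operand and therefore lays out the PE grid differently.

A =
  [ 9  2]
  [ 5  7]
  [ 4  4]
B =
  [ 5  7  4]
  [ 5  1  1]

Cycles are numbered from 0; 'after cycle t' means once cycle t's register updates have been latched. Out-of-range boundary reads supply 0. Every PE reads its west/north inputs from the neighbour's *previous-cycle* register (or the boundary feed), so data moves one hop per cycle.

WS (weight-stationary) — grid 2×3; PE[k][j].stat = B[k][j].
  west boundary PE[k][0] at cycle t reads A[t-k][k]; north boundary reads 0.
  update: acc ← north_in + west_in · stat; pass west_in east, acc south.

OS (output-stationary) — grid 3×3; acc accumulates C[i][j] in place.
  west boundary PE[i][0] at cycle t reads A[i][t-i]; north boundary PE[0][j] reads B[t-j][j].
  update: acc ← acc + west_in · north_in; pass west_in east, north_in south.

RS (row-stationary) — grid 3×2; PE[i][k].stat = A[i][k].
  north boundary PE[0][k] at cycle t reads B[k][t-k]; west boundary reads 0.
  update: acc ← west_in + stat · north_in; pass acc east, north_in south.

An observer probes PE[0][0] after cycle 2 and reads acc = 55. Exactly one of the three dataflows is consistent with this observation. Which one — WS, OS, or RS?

dataflow = OS

— WS: 2×3; PE[0][0] trace:
  @0  [0,0]  acc 45  |  →9  ↓45
  @1  [0,0]  acc 25  |  →5  ↓25
  @2  [0,0]  acc 20  |  →4  ↓20
— OS: 3×3; PE[0][0] trace:
  @0  [0,0]  acc 45  |  →9  ↓5
  @1  [0,0]  acc 55  |  →2  ↓5
  @2  [0,0]  acc 55  |  →0  ↓0
— RS: 3×2; PE[0][0] trace:
  @0  [0,0]  acc 45  |  →45  ↓5
  @1  [0,0]  acc 63  |  →63  ↓7
  @2  [0,0]  acc 36  |  →36  ↓4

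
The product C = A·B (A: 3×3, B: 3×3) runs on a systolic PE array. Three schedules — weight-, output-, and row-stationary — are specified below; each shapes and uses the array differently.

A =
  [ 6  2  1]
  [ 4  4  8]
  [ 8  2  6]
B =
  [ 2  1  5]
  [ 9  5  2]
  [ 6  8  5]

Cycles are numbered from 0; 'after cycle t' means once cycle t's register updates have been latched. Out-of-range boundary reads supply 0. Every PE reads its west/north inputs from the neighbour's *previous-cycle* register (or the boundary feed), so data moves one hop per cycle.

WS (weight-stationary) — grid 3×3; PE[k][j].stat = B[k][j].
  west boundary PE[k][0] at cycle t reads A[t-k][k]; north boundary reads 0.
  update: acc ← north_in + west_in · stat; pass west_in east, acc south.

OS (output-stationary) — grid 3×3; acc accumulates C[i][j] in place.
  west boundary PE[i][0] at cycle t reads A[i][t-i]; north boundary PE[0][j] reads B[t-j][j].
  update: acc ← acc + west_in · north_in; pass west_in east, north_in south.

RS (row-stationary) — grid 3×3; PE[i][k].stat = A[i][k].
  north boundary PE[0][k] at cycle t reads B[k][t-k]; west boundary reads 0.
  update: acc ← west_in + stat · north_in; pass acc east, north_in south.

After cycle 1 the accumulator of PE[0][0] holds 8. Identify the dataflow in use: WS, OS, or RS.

dataflow = WS

WS (3×3 grid), PE[0][0]:
  c0 r0c0: 12 / 6 / 12
  c1 r0c0: 8 / 4 / 8
OS (3×3 grid), PE[0][0]:
  c0 r0c0: 12 / 6 / 2
  c1 r0c0: 30 / 2 / 9
RS (3×3 grid), PE[0][0]:
  c0 r0c0: 12 / 12 / 2
  c1 r0c0: 6 / 6 / 1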